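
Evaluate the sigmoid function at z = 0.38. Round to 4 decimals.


Compute exp(-0.3800) = 0.6839.
Sigmoid = 1 / (1 + 0.6839) = 1 / 1.6839 = 0.5939.

0.5939


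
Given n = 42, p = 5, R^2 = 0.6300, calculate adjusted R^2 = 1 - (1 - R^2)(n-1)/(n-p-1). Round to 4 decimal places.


Using the formula:
(1 - 0.6300) = 0.3700.
Multiply by 41/36: 0.3700 * 41 = 15.1700, then 15.1700 / 36 = 0.4214.
Adj R^2 = 1 - 0.4214 = 0.5786.

0.5786


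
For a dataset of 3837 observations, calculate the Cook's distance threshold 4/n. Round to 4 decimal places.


The threshold is 4/n.
4/3837 = 0.0010.

0.0010


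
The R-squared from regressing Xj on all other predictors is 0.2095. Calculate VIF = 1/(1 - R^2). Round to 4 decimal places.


Using VIF = 1/(1 - R^2_j):
1 - 0.2095 = 0.7905.
VIF = 1.2650.

1.2650


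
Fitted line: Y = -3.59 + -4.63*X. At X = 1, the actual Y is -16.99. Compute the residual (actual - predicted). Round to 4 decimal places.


Fitted value at X = 1 is yhat = -3.59 + -4.63*1 = -8.2200.
Residual = -16.99 - -8.2200 = -8.7700.

-8.7700


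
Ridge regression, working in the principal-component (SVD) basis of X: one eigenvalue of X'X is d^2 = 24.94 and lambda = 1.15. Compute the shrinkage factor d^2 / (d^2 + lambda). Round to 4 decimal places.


d^2 + lambda = 24.94 + 1.15 = 26.0900.
Shrinkage factor = 24.94/26.0900 = 0.9559.

0.9559


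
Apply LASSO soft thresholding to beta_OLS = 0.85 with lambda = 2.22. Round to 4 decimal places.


Check: |0.85| = 0.85 vs lambda = 2.22.
Since |beta| <= lambda, the coefficient is set to 0.
Soft-thresholded coefficient = 0.0000.

0.0000


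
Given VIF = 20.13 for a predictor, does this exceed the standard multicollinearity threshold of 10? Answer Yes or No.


The threshold is 10.
VIF = 20.13 is >= 10.
Multicollinearity indication: Yes.

Yes


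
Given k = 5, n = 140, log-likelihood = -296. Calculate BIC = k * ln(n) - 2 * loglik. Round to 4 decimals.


Compute k*ln(n) = 5*ln(140) = 5*4.941642 = 24.708210.
Then -2*loglik = 592.
BIC = 24.708210 + 592 = 616.708210, which rounds to 616.7082.

616.7082


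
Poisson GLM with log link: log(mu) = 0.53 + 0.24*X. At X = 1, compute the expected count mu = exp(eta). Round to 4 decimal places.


Linear predictor: eta = 0.53 + (0.24)(1) = 0.7700.
Expected count: mu = exp(0.7700) = 2.1598.

2.1598


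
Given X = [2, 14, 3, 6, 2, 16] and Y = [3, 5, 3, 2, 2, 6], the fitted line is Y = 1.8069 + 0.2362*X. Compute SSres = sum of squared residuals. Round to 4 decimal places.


Predicted values from Y = 1.8069 + 0.2362*X.
Residuals: [0.7207, -0.1137, 0.4845, -1.2241, -0.2793, 0.4139].
SSres = 2.5148.

2.5148


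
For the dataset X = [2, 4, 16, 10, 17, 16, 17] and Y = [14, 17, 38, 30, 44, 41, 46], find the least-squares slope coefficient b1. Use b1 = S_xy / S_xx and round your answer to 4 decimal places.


First compute the means: xbar = 11.7143, ybar = 32.8571.
Then S_xx = sum((xi - xbar)^2) = 249.4286.
S_xy = sum((xi - xbar)(yi - ybar)) = 495.7143.
b1 = S_xy / S_xx = 495.7143 / 249.4286 = 1.9874.

1.9874


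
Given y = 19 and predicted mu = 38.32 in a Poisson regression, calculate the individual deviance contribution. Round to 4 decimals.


y/mu = 19/38.32 = 0.495825 (approx.), and ln(19/38.32) = -0.701533.
y * ln(y/mu) = 19 * -0.701533 = -13.329127.
y - mu = -19.32.
D = 2 * (-13.329127 - -19.32) = 11.981746, which rounds to 11.9817.

11.9817


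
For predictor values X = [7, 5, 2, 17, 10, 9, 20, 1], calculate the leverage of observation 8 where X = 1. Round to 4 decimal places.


n = 8, xbar = 8.8750.
SXX = sum((xi - xbar)^2) = 318.8750.
h = 1/8 + (1 - 8.8750)^2 / 318.8750 = 0.3195.

0.3195


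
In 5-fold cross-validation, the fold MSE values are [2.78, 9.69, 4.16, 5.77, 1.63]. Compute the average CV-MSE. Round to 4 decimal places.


Add all fold MSEs: 24.0300.
Divide by k = 5: 24.0300/5 = 4.8060.

4.8060


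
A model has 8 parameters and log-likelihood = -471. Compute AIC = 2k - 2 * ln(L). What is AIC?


AIC = 2*8 - 2*(-471).
= 16 + 942 = 958.

958


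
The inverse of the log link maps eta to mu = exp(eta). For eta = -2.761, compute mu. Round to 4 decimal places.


Apply the inverse link:
mu = e^-2.761 = 0.0632.

0.0632


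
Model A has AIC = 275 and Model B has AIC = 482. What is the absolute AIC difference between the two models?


Compute |275 - 482| = 207.
Model A has the smaller AIC.

207


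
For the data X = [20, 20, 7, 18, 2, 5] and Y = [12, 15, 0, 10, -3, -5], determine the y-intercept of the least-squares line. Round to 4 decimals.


First find the slope: b1 = 1.0089.
Means: xbar = 12.0000, ybar = 4.8333.
b0 = ybar - b1 * xbar = 4.8333 - 1.0089 * 12.0000 = -7.2732.

-7.2732


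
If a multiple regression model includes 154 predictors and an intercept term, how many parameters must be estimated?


Including the intercept, the model has 154 predictor coefficients + 1 intercept.
Total = 155.

155


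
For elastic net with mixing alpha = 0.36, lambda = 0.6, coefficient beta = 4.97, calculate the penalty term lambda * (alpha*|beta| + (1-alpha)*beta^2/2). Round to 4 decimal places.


L1 component = 0.36 * |4.97| = 1.7892.
L2 component = 0.64 * 4.97^2 / 2 = 7.9043.
Penalty = 0.6 * (1.7892 + 7.9043) = 0.6 * 9.6935 = 5.8161.

5.8161


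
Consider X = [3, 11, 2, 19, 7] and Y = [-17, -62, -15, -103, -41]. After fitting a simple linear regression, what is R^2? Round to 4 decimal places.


Fit the OLS line: b0 = -3.3243, b1 = -5.2709.
SSres = 7.1663.
SStot = 5319.2000.
R^2 = 1 - 7.1663/5319.2000 = 0.9987.

0.9987


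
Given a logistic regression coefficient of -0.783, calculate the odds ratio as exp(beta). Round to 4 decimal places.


Odds ratio = exp(beta) = exp(-0.783).
= 0.4570.

0.4570


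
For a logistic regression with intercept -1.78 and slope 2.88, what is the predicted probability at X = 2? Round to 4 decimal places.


Compute z = -1.78 + (2.88)(2) = 3.9800.
exp(-z) = 0.0187.
P = 1/(1 + 0.0187) = 0.9817.

0.9817


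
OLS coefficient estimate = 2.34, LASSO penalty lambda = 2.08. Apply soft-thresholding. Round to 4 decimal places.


|beta_OLS| = 2.34.
lambda = 2.08.
Since |beta| > lambda, coefficient = sign(beta)*(|beta| - lambda) = 0.2600.
Result = 0.2600.

0.2600


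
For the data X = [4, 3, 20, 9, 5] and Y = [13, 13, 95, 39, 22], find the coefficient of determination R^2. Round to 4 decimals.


The fitted line is Y = -3.9938 + 4.9261*X.
SSres = 16.1355, SStot = 4743.2000.
R^2 = 1 - SSres/SStot = 0.9966.

0.9966


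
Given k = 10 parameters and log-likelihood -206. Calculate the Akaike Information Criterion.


AIC = 2k - 2*loglik = 2(10) - 2(-206).
= 20 + 412 = 432.

432


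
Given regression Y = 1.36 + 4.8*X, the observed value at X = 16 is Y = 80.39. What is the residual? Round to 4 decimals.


Predicted = 1.36 + 4.8 * 16 = 78.1600.
Residual = 80.39 - 78.1600 = 2.2300.

2.2300


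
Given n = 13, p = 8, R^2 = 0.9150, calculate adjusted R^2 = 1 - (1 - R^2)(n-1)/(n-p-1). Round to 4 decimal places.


Using the formula:
(1 - 0.9150) = 0.0850.
Multiply by 12/4: 0.0850 * 12 = 1.0200, then 1.0200 / 4 = 0.2550.
Adj R^2 = 1 - 0.2550 = 0.7450.

0.7450


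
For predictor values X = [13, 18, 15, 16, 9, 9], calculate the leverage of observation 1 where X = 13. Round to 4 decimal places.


Mean of X: xbar = 13.3333.
SXX = 69.3333.
For X = 13: h = 1/6 + (13 - 13.3333)^2/69.3333 = 0.1683.

0.1683


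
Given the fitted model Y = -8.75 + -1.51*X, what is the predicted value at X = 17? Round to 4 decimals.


Substitute X = 17 into the equation:
Y = -8.75 + -1.51 * 17 = -8.75 + -25.6700 = -34.4200.

-34.4200


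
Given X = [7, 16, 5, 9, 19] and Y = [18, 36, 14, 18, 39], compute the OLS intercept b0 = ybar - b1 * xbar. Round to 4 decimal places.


The slope is b1 = 1.8992.
Sample means are xbar = 11.2000 and ybar = 25.0000.
Intercept: b0 = 25.0000 - (1.8992)(11.2000) = 3.7293.

3.7293


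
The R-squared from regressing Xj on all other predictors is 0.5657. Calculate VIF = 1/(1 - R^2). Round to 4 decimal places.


Denominator: 1 - 0.5657 = 0.4343.
VIF = 1 / 0.4343 = 2.3026.

2.3026


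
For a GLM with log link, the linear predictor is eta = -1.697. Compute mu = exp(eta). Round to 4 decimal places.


Apply the inverse link:
mu = e^-1.697 = 0.1832.

0.1832


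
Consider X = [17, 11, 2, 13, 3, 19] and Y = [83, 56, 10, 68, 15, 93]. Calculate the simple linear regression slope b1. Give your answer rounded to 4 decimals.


The sample means are xbar = 10.8333 and ybar = 54.1667.
Compute S_xx = 248.8333 and S_xy = 1222.1667.
Slope b1 = S_xy / S_xx = 1222.1667 / 248.8333 = 4.9116.

4.9116


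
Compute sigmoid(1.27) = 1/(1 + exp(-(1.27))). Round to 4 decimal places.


exp(-1.2700) = 0.2808.
1 + exp(-z) = 1.2808.
sigmoid = 1/1.2808 = 0.7807.

0.7807


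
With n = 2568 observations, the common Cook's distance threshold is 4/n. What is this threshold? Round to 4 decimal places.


Using the rule of thumb:
Threshold = 4 / 2568 = 0.0016.

0.0016


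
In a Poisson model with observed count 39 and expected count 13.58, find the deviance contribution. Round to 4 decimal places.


First: ln(39/13.58) = 1.054964.
Then: 39 * 1.054964 = 41.143596.
y - mu = 39 - 13.58 = 25.42.
D = 2(41.143596 - 25.42) = 31.447192, which rounds to 31.4472.

31.4472


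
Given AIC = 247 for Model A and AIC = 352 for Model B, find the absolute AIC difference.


Absolute difference = |247 - 352| = 105.
The model with lower AIC (A) is preferred.

105


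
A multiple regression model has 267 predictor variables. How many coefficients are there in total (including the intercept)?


Total coefficients = number of predictors + 1 (for the intercept).
= 267 + 1 = 268.

268


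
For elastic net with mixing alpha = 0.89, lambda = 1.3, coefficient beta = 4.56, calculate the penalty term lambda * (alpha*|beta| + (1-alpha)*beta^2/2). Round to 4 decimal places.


alpha * |beta| = 0.89 * 4.56 = 4.0584.
(1-alpha) * beta^2/2 = 0.11 * 20.7936/2 = 1.1436.
Total = 1.3 * (4.0584 + 1.1436) = 6.7627.

6.7627


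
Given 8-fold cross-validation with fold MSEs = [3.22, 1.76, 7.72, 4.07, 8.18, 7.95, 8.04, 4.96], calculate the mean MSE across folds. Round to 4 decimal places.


Add all fold MSEs: 45.9000.
Divide by k = 8: 45.9000/8 = 5.7375.

5.7375


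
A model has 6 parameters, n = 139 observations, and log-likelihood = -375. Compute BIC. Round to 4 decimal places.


ln(139) = 4.934474.
k * ln(n) = 6 * 4.934474 = 29.606844.
-2L = 750.
BIC = 29.606844 + 750 = 779.606844, which rounds to 779.6068.

779.6068


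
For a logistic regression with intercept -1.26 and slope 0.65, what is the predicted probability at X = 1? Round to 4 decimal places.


Compute z = -1.26 + (0.65)(1) = -0.6100.
exp(-z) = 1.8404.
P = 1/(1 + 1.8404) = 0.3521.

0.3521


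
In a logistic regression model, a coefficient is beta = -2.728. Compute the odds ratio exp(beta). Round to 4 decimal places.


The odds ratio is computed as:
OR = e^(-2.728) = 0.0653.

0.0653


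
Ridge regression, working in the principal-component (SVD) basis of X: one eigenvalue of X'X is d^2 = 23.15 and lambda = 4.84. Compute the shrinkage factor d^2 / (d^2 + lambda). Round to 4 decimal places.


Denominator = d^2 + lambda = 23.15 + 4.84 = 27.9900.
Shrinkage = 23.15 / 27.9900 = 0.8271.

0.8271


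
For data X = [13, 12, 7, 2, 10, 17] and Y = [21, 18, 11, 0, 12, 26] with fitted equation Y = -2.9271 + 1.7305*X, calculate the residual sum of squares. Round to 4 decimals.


For each point, residual = actual - predicted.
Residuals: [1.4306, 0.1611, 1.8136, -0.5339, -2.3779, -0.4914].
Sum of squared residuals = 11.5426.

11.5426


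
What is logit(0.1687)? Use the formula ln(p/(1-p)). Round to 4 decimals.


1 - p = 0.8313.
p/(1-p) = 0.2029.
logit = ln(0.2029) = -1.5949.

-1.5949


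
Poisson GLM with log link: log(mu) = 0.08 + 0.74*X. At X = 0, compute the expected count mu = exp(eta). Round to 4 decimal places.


Linear predictor: eta = 0.08 + (0.74)(0) = 0.0800.
Expected count: mu = exp(0.0800) = 1.0833.

1.0833


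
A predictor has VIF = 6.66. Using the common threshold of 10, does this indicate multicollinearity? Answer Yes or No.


Compare VIF = 6.66 to the threshold of 10.
6.66 < 10, so the answer is No.

No


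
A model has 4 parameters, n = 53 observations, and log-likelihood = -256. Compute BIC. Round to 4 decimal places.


Compute k*ln(n) = 4*ln(53) = 4*3.970292 = 15.881168.
Then -2*loglik = 512.
BIC = 15.881168 + 512 = 527.881168, which rounds to 527.8812.

527.8812


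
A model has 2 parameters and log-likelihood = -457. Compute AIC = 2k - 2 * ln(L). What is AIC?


AIC = 2*2 - 2*(-457).
= 4 + 914 = 918.

918


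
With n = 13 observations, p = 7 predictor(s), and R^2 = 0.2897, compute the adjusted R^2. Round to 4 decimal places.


Plug in: Adj R^2 = 1 - (1 - 0.2897) * 12/5.
= 1 - 0.7103 * 12/5
= 1 - 8.5236 / 5
= 1 - 1.7047 = -0.7047.

-0.7047


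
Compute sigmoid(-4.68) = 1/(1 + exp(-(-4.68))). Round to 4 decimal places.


Compute exp(4.6800) = 107.7701.
Sigmoid = 1 / (1 + 107.7701) = 1 / 108.7701 = 0.0092.

0.0092


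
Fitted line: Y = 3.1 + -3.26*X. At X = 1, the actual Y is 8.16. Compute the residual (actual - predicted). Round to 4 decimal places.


Predicted = 3.1 + -3.26 * 1 = -0.1600.
Residual = 8.16 - -0.1600 = 8.3200.

8.3200


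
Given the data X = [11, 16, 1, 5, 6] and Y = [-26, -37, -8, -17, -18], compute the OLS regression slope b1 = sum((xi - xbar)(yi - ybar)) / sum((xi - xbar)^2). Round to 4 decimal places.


Calculate xbar = 7.8000, ybar = -21.2000.
S_xx = 134.8000, S_xy = -252.2000.
Using b1 = S_xy / S_xx = -252.2000 / 134.8000, we get b1 = -1.8709.

-1.8709


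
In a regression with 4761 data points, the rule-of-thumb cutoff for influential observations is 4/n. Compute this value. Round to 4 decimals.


Cook's distance cutoff = 4/n = 4/4761.
= 0.0008.

0.0008


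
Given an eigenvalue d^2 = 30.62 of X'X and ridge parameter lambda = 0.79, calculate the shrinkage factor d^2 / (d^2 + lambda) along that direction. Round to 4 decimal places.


d^2 + lambda = 30.62 + 0.79 = 31.4100.
Shrinkage factor = 30.62/31.4100 = 0.9748.

0.9748


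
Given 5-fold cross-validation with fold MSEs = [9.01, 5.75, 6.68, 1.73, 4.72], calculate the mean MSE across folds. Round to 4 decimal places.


Sum of fold MSEs = 27.8900.
Average = 27.8900 / 5 = 5.5780.

5.5780


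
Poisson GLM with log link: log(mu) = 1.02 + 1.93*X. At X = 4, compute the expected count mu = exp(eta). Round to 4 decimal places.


eta = 1.02 + 1.93 * 4 = 8.7400.
mu = exp(8.7400) = 6247.8957.

6247.8957


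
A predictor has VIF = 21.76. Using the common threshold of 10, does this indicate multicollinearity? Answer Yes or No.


Check: VIF = 21.76 vs threshold = 10.
Since 21.76 >= 10, the answer is Yes.

Yes


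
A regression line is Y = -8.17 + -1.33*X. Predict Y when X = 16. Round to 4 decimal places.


Predicted value:
Y = -8.17 + (-1.33)(16) = -8.17 + -21.2800 = -29.4500.

-29.4500


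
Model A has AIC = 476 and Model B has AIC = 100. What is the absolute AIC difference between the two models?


|AIC_A - AIC_B| = |476 - 100| = 376.
Model B is preferred (lower AIC).

376


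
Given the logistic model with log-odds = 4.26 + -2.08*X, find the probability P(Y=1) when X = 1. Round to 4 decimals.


Linear predictor: z = 4.26 + -2.08 * 1 = 2.1800.
P = 1/(1 + exp(-2.1800)) = 1/(1 + 0.1130) = 0.8984.

0.8984


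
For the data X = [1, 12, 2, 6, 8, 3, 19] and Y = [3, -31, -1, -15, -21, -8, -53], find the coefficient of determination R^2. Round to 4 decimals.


After computing the OLS fit (b0=3.8487, b1=-2.9988):
SSres = 16.8568, SStot = 2242.0000.
R^2 = 1 - 16.8568/2242.0000 = 0.9925.

0.9925


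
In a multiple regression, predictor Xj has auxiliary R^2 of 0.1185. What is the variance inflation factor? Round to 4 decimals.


Denominator: 1 - 0.1185 = 0.8815.
VIF = 1 / 0.8815 = 1.1344.

1.1344


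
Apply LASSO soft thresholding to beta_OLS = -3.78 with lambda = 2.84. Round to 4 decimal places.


Check: |-3.78| = 3.78 vs lambda = 2.84.
Since |beta| > lambda, coefficient = sign(beta)*(|beta| - lambda) = -0.9400.
Soft-thresholded coefficient = -0.9400.

-0.9400


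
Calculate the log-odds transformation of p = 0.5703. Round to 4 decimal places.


The odds are p/(1-p) = 0.5703 / 0.4297 = 1.3272.
logit(p) = ln(1.3272) = 0.2831.

0.2831


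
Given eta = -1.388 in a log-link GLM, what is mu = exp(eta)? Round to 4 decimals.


Apply the inverse link:
mu = e^-1.388 = 0.2496.

0.2496


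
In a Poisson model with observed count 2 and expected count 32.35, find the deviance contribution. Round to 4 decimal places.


First: ln(2/32.35) = -2.783467.
Then: 2 * -2.783467 = -5.566934.
y - mu = 2 - 32.35 = -30.35.
D = 2(-5.566934 - -30.35) = 49.566132, which rounds to 49.5661.

49.5661


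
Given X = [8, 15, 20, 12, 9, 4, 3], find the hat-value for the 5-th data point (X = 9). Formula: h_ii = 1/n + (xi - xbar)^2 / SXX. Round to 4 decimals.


Compute xbar = 10.1429 with n = 7 observations.
SXX = 218.8571.
Leverage = 1/7 + (9 - 10.1429)^2/218.8571 = 0.1488.

0.1488


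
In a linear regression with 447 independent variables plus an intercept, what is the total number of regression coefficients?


Including the intercept, the model has 447 predictor coefficients + 1 intercept.
Total = 448.

448


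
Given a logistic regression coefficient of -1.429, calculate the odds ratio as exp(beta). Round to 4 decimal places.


Odds ratio = exp(beta) = exp(-1.429).
= 0.2395.

0.2395


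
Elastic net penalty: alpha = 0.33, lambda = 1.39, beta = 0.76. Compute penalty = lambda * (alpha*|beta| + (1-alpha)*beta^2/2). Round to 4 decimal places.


L1 component = 0.33 * |0.76| = 0.2508.
L2 component = 0.67 * 0.76^2 / 2 = 0.1935.
Penalty = 1.39 * (0.2508 + 0.1935) = 1.39 * 0.4443 = 0.6176.

0.6176


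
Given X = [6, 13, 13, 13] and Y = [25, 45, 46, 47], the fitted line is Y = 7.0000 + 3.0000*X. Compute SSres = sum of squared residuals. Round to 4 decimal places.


Compute predicted values, then residuals = yi - yhat_i.
Residuals: [0.0000, -1.0000, 0.0000, 1.0000].
SSres = sum(residual^2) = 2.0000.

2.0000


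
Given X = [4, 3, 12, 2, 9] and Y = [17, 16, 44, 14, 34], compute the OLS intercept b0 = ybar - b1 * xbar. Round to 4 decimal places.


The slope is b1 = 3.0811.
Sample means are xbar = 6.0000 and ybar = 25.0000.
Intercept: b0 = 25.0000 - (3.0811)(6.0000) = 6.5135.

6.5135


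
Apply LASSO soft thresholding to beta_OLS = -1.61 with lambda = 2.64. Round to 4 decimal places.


Check: |-1.61| = 1.61 vs lambda = 2.64.
Since |beta| <= lambda, the coefficient is set to 0.
Soft-thresholded coefficient = 0.0000.

0.0000


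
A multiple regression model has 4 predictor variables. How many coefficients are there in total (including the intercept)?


Total coefficients = number of predictors + 1 (for the intercept).
= 4 + 1 = 5.

5


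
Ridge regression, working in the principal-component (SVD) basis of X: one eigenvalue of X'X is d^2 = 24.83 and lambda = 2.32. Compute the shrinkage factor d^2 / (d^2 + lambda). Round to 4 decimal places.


Denominator = d^2 + lambda = 24.83 + 2.32 = 27.1500.
Shrinkage = 24.83 / 27.1500 = 0.9145.

0.9145


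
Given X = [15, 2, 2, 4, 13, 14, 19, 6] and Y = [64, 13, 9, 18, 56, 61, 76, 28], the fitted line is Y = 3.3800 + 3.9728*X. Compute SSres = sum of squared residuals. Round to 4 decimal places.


For each point, residual = actual - predicted.
Residuals: [1.0280, 1.6744, -2.3256, -1.2712, 0.9736, 2.0008, -2.8632, 0.7832].
Sum of squared residuals = 24.6472.

24.6472


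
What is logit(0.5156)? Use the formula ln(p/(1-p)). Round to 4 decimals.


The odds are p/(1-p) = 0.5156 / 0.4844 = 1.0644.
logit(p) = ln(1.0644) = 0.0624.

0.0624


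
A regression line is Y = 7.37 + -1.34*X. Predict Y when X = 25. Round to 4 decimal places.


Plug X = 25 into Y = 7.37 + -1.34*X:
Y = 7.37 + -33.5000 = -26.1300.

-26.1300


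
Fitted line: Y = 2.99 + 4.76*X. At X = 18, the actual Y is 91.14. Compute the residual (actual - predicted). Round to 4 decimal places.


Predicted = 2.99 + 4.76 * 18 = 88.6700.
Residual = 91.14 - 88.6700 = 2.4700.

2.4700


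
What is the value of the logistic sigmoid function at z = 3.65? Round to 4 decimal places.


exp(-3.6500) = 0.0260.
1 + exp(-z) = 1.0260.
sigmoid = 1/1.0260 = 0.9747.

0.9747


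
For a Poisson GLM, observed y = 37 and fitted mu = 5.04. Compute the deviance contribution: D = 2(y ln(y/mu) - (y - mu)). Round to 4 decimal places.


Compute y*ln(y/mu) = 37*ln(37/5.04) = 37*1.993512 = 73.759944.
y - mu = 31.96.
D = 2*(73.759944 - (31.96)) = 83.599888, which rounds to 83.5999.

83.5999


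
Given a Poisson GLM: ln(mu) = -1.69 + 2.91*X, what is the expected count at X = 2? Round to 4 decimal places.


eta = -1.69 + 2.91 * 2 = 4.1300.
mu = exp(4.1300) = 62.1779.

62.1779


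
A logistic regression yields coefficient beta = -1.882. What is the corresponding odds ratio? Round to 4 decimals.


Odds ratio = exp(beta) = exp(-1.882).
= 0.1523.

0.1523


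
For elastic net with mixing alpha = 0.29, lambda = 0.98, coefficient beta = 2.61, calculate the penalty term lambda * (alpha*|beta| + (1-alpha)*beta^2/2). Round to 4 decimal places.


alpha * |beta| = 0.29 * 2.61 = 0.7569.
(1-alpha) * beta^2/2 = 0.71 * 6.8121/2 = 2.4183.
Total = 0.98 * (0.7569 + 2.4183) = 3.1117.

3.1117


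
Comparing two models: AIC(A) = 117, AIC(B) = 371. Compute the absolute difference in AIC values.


|AIC_A - AIC_B| = |117 - 371| = 254.
Model A is preferred (lower AIC).

254


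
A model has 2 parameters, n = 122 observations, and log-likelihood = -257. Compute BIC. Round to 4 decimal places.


k * ln(n) = 2 * ln(122) = 2 * 4.804021 = 9.608042.
-2 * loglik = -2 * (-257) = 514.
BIC = 9.608042 + 514 = 523.608042, which rounds to 523.6080.

523.6080


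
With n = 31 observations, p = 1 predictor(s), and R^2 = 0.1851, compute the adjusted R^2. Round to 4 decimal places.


Adjusted R^2 = 1 - (1 - R^2) * (n-1)/(n-p-1).
(1 - R^2) = 0.8149.
(n-1)/(n-p-1) = 30/29.
(1 - R^2) * (n-1) = 0.8149 * 30 = 24.4470.
Divide by (n-p-1): 24.4470 / 29 = 0.8430.
Adj R^2 = 1 - 0.8430 = 0.1570.

0.1570


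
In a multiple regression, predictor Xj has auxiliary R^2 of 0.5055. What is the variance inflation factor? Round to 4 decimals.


Denominator: 1 - 0.5055 = 0.4945.
VIF = 1 / 0.4945 = 2.0222.

2.0222


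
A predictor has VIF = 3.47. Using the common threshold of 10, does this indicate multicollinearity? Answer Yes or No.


Compare VIF = 3.47 to the threshold of 10.
3.47 < 10, so the answer is No.

No


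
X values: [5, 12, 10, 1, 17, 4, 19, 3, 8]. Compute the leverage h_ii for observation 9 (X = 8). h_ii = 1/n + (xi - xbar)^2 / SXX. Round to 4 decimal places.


Compute xbar = 8.7778 with n = 9 observations.
SXX = 315.5556.
Leverage = 1/9 + (8 - 8.7778)^2/315.5556 = 0.1130.

0.1130


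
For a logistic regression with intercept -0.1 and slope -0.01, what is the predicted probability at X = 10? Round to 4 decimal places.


z = -0.1 + -0.01 * 10 = -0.2000.
Sigmoid: P = 1 / (1 + exp(0.2000)) = 0.4502.

0.4502


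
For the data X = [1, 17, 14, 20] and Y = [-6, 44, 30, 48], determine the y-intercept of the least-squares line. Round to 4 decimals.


Compute b1 = 2.9238 from the OLS formula.
With xbar = 13.0000 and ybar = 29.0000, the intercept is:
b0 = 29.0000 - 2.9238 * 13.0000 = -9.0095.

-9.0095


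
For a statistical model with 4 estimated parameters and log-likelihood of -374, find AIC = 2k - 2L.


AIC = 2k - 2*loglik = 2(4) - 2(-374).
= 8 + 748 = 756.

756


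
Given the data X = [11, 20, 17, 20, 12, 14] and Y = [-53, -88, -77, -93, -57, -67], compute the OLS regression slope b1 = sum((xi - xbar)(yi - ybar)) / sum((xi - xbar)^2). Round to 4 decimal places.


The sample means are xbar = 15.6667 and ybar = -72.5000.
Compute S_xx = 77.3333 and S_xy = -319.0000.
Slope b1 = S_xy / S_xx = -319.0000 / 77.3333 = -4.1250.

-4.1250


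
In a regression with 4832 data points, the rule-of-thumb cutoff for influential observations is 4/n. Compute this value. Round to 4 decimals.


Using the rule of thumb:
Threshold = 4 / 4832 = 0.0008.

0.0008


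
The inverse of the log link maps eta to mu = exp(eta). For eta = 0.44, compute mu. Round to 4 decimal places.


mu = exp(eta) = exp(0.44).
= 1.5527.

1.5527


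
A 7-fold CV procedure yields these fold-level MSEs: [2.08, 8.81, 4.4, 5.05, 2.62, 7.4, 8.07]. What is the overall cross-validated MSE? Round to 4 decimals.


Total MSE across folds = 38.4300.
CV-MSE = 38.4300/7 = 5.4900.

5.4900


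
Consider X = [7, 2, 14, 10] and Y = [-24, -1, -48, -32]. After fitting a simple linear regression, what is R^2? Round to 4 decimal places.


The fitted line is Y = 5.5407 + -3.8534*X.
SSres = 9.1010, SStot = 1148.7500.
R^2 = 1 - SSres/SStot = 0.9921.

0.9921


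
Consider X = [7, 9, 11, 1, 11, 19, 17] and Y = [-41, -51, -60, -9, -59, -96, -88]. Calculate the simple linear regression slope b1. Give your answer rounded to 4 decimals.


Calculate xbar = 10.7143, ybar = -57.7143.
S_xx = 219.4286, S_xy = -1055.4286.
Using b1 = S_xy / S_xx = -1055.4286 / 219.4286, we get b1 = -4.8099.

-4.8099


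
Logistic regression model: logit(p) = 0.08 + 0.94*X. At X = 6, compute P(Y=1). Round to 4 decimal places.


Linear predictor: z = 0.08 + 0.94 * 6 = 5.7200.
P = 1/(1 + exp(-5.7200)) = 1/(1 + 0.0033) = 0.9967.

0.9967


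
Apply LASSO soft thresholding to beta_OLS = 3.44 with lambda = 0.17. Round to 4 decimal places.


|beta_OLS| = 3.44.
lambda = 0.17.
Since |beta| > lambda, coefficient = sign(beta)*(|beta| - lambda) = 3.2700.
Result = 3.2700.

3.2700


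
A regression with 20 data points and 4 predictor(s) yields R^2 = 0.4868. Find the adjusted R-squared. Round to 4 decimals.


Using the formula:
(1 - 0.4868) = 0.5132.
Multiply by 19/15: 0.5132 * 19 = 9.7508, then 9.7508 / 15 = 0.6501.
Adj R^2 = 1 - 0.6501 = 0.3499.

0.3499


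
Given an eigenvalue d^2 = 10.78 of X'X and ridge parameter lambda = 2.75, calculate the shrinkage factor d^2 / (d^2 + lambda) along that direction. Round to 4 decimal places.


Denominator = d^2 + lambda = 10.78 + 2.75 = 13.5300.
Shrinkage = 10.78 / 13.5300 = 0.7967.

0.7967


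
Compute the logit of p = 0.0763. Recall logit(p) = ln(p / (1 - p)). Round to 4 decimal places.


The odds are p/(1-p) = 0.0763 / 0.9237 = 0.0826.
logit(p) = ln(0.0826) = -2.4937.

-2.4937


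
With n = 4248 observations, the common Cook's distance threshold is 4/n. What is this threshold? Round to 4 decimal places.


Cook's distance cutoff = 4/n = 4/4248.
= 0.0009.

0.0009


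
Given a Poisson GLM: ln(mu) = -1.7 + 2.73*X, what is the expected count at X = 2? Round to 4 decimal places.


Linear predictor: eta = -1.7 + (2.73)(2) = 3.7600.
Expected count: mu = exp(3.7600) = 42.9484.

42.9484


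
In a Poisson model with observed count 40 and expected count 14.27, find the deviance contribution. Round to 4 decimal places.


y/mu = 40/14.27 = 2.803083 (approx.), and ln(40/14.27) = 1.030720.
y * ln(y/mu) = 40 * 1.030720 = 41.228800.
y - mu = 25.73.
D = 2 * (41.228800 - 25.73) = 30.997600, which rounds to 30.9976.

30.9976


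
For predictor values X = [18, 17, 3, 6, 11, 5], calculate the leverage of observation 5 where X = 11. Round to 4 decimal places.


Mean of X: xbar = 10.0000.
SXX = 204.0000.
For X = 11: h = 1/6 + (11 - 10.0000)^2/204.0000 = 0.1716.

0.1716


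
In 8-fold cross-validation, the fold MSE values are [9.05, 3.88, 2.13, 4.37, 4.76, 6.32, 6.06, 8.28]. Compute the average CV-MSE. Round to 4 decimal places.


Add all fold MSEs: 44.8500.
Divide by k = 8: 44.8500/8 = 5.6063.

5.6063


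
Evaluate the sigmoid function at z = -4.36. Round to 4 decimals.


exp(4.3600) = 78.2571.
1 + exp(-z) = 79.2571.
sigmoid = 1/79.2571 = 0.0126.

0.0126


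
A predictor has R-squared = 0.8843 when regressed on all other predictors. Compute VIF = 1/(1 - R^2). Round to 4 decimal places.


Denominator: 1 - 0.8843 = 0.1157.
VIF = 1 / 0.1157 = 8.6430.

8.6430


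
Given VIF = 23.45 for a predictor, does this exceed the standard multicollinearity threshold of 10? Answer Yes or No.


Compare VIF = 23.45 to the threshold of 10.
23.45 >= 10, so the answer is Yes.

Yes


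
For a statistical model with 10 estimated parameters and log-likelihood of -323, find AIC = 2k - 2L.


Compute:
2k = 2*10 = 20.
-2*loglik = -2*(-323) = 646.
AIC = 20 + 646 = 666.

666


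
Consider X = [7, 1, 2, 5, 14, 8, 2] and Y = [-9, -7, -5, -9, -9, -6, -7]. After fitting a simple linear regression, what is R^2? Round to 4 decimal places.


The fitted line is Y = -6.3966 + -0.1852*X.
SSres = 11.4011, SStot = 15.7143.
R^2 = 1 - SSres/SStot = 0.2745.

0.2745


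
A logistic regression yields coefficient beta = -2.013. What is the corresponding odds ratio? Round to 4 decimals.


The odds ratio is computed as:
OR = e^(-2.013) = 0.1336.

0.1336


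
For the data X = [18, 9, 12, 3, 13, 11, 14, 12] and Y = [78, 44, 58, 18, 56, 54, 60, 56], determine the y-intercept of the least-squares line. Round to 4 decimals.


Compute b1 = 3.9077 from the OLS formula.
With xbar = 11.5000 and ybar = 53.0000, the intercept is:
b0 = 53.0000 - 3.9077 * 11.5000 = 8.0615.

8.0615


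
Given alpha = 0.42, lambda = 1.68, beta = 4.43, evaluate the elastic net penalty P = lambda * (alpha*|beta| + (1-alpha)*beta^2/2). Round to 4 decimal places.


alpha * |beta| = 0.42 * 4.43 = 1.8606.
(1-alpha) * beta^2/2 = 0.58 * 19.6249/2 = 5.6912.
Total = 1.68 * (1.8606 + 5.6912) = 12.6871.

12.6871


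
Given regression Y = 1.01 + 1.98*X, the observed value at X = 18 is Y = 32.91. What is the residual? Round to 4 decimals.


Predicted = 1.01 + 1.98 * 18 = 36.6500.
Residual = 32.91 - 36.6500 = -3.7400.

-3.7400


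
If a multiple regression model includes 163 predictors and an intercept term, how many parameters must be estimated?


Each predictor gets one coefficient, plus one intercept.
Total parameters = 163 + 1 = 164.

164


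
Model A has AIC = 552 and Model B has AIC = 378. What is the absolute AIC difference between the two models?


Absolute difference = |552 - 378| = 174.
The model with lower AIC (B) is preferred.

174


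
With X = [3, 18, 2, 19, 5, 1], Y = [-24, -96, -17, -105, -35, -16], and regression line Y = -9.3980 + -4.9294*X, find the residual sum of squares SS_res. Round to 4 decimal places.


For each point, residual = actual - predicted.
Residuals: [0.1862, 2.1272, 2.2568, -1.9434, -0.9550, -1.6726].
Sum of squared residuals = 17.1392.

17.1392


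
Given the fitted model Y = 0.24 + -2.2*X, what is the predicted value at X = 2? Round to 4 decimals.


Predicted value:
Y = 0.24 + (-2.2)(2) = 0.24 + -4.4000 = -4.1600.

-4.1600


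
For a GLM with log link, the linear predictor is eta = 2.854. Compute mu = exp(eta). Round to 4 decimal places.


The inverse log link gives:
mu = exp(2.854) = 17.3571.

17.3571


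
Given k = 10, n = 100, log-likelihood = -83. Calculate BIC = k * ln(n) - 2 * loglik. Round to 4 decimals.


k * ln(n) = 10 * ln(100) = 10 * 4.605170 = 46.051700.
-2 * loglik = -2 * (-83) = 166.
BIC = 46.051700 + 166 = 212.051700, which rounds to 212.0517.

212.0517


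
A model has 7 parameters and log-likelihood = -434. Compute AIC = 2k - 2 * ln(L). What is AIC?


AIC = 2k - 2*loglik = 2(7) - 2(-434).
= 14 + 868 = 882.

882


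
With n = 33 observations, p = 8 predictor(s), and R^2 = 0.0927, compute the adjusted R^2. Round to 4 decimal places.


Using the formula:
(1 - 0.0927) = 0.9073.
Multiply by 32/24: 0.9073 * 32 = 29.0336, then 29.0336 / 24 = 1.2097.
Adj R^2 = 1 - 1.2097 = -0.2097.

-0.2097


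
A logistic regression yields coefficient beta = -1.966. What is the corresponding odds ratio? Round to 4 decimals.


Odds ratio = exp(beta) = exp(-1.966).
= 0.1400.

0.1400


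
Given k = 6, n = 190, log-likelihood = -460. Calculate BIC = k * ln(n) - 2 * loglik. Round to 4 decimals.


Compute k*ln(n) = 6*ln(190) = 6*5.247024 = 31.482144.
Then -2*loglik = 920.
BIC = 31.482144 + 920 = 951.482144, which rounds to 951.4821.

951.4821


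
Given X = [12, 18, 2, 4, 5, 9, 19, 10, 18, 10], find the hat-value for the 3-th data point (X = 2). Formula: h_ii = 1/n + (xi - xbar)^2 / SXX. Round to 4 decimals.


n = 10, xbar = 10.7000.
SXX = sum((xi - xbar)^2) = 334.1000.
h = 1/10 + (2 - 10.7000)^2 / 334.1000 = 0.3265.

0.3265


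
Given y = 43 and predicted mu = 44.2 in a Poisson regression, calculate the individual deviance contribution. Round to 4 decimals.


Compute y*ln(y/mu) = 43*ln(43/44.2) = 43*-0.027525 = -1.183575.
y - mu = -1.2.
D = 2*(-1.183575 - (-1.2)) = 0.032850, which rounds to 0.0329.

0.0329


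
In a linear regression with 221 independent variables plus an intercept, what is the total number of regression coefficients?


Total coefficients = number of predictors + 1 (for the intercept).
= 221 + 1 = 222.

222


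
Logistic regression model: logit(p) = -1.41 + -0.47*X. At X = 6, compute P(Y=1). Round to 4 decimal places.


Compute z = -1.41 + (-0.47)(6) = -4.2300.
exp(-z) = 68.7172.
P = 1/(1 + 68.7172) = 0.0143.

0.0143


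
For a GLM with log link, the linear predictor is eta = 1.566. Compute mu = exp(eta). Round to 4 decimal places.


The inverse log link gives:
mu = exp(1.566) = 4.7875.

4.7875


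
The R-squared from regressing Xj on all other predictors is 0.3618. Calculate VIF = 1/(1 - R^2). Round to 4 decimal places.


Using VIF = 1/(1 - R^2_j):
1 - 0.3618 = 0.6382.
VIF = 1.5669.

1.5669


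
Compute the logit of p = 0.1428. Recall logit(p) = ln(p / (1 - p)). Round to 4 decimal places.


The odds are p/(1-p) = 0.1428 / 0.8572 = 0.1666.
logit(p) = ln(0.1666) = -1.7922.

-1.7922


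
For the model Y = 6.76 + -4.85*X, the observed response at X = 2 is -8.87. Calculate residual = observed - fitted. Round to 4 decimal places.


Fitted value at X = 2 is yhat = 6.76 + -4.85*2 = -2.9400.
Residual = -8.87 - -2.9400 = -5.9300.

-5.9300


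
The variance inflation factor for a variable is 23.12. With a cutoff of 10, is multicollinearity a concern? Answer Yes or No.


Compare VIF = 23.12 to the threshold of 10.
23.12 >= 10, so the answer is Yes.

Yes


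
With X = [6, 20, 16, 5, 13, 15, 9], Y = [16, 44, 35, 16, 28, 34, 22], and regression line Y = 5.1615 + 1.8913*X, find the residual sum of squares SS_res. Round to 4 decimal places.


Predicted values from Y = 5.1615 + 1.8913*X.
Residuals: [-0.5093, 1.0125, -0.4223, 1.3820, -1.7484, 0.4690, -0.1832].
SSres = 6.6832.

6.6832


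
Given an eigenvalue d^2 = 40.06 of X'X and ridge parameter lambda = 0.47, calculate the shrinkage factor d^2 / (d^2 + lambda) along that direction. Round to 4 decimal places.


Compute the denominator: 40.06 + 0.47 = 40.5300.
Shrinkage factor = 40.06 / 40.5300 = 0.9884.

0.9884


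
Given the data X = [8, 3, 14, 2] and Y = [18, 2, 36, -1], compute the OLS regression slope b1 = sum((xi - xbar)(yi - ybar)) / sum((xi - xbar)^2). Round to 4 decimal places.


First compute the means: xbar = 6.7500, ybar = 13.7500.
Then S_xx = sum((xi - xbar)^2) = 90.7500.
S_xy = sum((xi - xbar)(yi - ybar)) = 280.7500.
b1 = S_xy / S_xx = 280.7500 / 90.7500 = 3.0937.

3.0937


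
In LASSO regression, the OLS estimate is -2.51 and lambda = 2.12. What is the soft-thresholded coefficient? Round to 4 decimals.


|beta_OLS| = 2.51.
lambda = 2.12.
Since |beta| > lambda, coefficient = sign(beta)*(|beta| - lambda) = -0.3900.
Result = -0.3900.

-0.3900


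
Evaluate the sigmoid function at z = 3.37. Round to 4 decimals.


exp(-3.3700) = 0.0344.
1 + exp(-z) = 1.0344.
sigmoid = 1/1.0344 = 0.9668.

0.9668


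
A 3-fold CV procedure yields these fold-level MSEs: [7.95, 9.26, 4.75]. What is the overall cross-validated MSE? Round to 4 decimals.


Sum of fold MSEs = 21.9600.
Average = 21.9600 / 3 = 7.3200.

7.3200


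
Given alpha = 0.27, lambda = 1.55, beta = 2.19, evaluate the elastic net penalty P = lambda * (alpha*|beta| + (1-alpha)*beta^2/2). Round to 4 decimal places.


alpha * |beta| = 0.27 * 2.19 = 0.5913.
(1-alpha) * beta^2/2 = 0.73 * 4.7961/2 = 1.7506.
Total = 1.55 * (0.5913 + 1.7506) = 3.6299.

3.6299


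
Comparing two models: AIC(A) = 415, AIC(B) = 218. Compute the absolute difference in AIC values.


Compute |415 - 218| = 197.
Model B has the smaller AIC.

197


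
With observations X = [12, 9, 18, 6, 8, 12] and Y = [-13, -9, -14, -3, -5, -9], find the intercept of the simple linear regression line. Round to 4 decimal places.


Compute b1 = -0.9099 from the OLS formula.
With xbar = 10.8333 and ybar = -8.8333, the intercept is:
b0 = -8.8333 - -0.9099 * 10.8333 = 1.0244.

1.0244


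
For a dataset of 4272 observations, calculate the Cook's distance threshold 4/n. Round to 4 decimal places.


Using the rule of thumb:
Threshold = 4 / 4272 = 0.0009.

0.0009


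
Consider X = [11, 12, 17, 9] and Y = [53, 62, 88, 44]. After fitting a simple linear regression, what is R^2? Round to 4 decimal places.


The fitted line is Y = -6.3741 + 5.5612*X.
SSres = 6.0576, SStot = 1080.7500.
R^2 = 1 - SSres/SStot = 0.9944.

0.9944


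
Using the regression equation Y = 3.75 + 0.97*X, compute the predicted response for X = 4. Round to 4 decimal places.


Plug X = 4 into Y = 3.75 + 0.97*X:
Y = 3.75 + 3.8800 = 7.6300.

7.6300


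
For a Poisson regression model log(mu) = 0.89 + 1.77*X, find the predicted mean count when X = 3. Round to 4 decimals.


Linear predictor: eta = 0.89 + (1.77)(3) = 6.2000.
Expected count: mu = exp(6.2000) = 492.7490.

492.7490


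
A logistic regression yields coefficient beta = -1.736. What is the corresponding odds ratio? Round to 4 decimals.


The odds ratio is computed as:
OR = e^(-1.736) = 0.1762.

0.1762


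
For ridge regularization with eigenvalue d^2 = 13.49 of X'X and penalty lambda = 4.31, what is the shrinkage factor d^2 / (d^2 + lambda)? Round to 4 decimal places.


Denominator = d^2 + lambda = 13.49 + 4.31 = 17.8000.
Shrinkage = 13.49 / 17.8000 = 0.7579.

0.7579


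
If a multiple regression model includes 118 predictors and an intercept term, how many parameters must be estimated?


Including the intercept, the model has 118 predictor coefficients + 1 intercept.
Total = 119.

119


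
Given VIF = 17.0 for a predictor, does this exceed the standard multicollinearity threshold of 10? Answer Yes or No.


Compare VIF = 17.0 to the threshold of 10.
17.0 >= 10, so the answer is Yes.

Yes


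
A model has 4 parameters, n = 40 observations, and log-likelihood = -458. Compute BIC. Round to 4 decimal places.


Compute k*ln(n) = 4*ln(40) = 4*3.688879 = 14.755516.
Then -2*loglik = 916.
BIC = 14.755516 + 916 = 930.755516, which rounds to 930.7555.

930.7555


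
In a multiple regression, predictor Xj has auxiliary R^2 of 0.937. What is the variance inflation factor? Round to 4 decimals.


Using VIF = 1/(1 - R^2_j):
1 - 0.937 = 0.063.
VIF = 15.8730.

15.8730


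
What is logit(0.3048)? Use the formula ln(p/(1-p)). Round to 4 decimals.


1 - p = 0.6952.
p/(1-p) = 0.4384.
logit = ln(0.4384) = -0.8245.

-0.8245


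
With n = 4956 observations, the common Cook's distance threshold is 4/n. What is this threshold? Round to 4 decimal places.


The threshold is 4/n.
4/4956 = 0.0008.

0.0008


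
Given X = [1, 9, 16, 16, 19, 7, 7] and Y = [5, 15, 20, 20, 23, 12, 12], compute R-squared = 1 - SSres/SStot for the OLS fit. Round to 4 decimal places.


The fitted line is Y = 5.0378 + 0.9565*X.
SSres = 3.2417, SStot = 231.4286.
R^2 = 1 - SSres/SStot = 0.9860.

0.9860
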